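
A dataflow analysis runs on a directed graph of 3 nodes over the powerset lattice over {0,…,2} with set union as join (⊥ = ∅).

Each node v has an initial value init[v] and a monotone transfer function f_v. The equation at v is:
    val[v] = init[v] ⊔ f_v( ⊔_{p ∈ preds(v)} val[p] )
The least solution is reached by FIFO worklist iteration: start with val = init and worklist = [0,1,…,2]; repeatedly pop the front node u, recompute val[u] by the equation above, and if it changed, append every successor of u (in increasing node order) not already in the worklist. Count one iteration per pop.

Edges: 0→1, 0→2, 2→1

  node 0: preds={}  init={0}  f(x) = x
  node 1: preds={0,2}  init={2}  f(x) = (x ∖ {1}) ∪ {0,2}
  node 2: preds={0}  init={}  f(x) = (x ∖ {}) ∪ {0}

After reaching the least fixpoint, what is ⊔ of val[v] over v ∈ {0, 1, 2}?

{0,2}

Trace (4 dequeues):
  [1] u=0 | in {} | out {0} | ==
  [2] u=1 | in {0} | out {0,2} | prev {2} | push {}
  [3] u=2 | in {0} | out {0} | prev {} | push {1}
  [4] u=1 | in {0} | out {0,2} | ==

Converged values:
  [0] {0}
  [1] {0,2}
  [2] {0}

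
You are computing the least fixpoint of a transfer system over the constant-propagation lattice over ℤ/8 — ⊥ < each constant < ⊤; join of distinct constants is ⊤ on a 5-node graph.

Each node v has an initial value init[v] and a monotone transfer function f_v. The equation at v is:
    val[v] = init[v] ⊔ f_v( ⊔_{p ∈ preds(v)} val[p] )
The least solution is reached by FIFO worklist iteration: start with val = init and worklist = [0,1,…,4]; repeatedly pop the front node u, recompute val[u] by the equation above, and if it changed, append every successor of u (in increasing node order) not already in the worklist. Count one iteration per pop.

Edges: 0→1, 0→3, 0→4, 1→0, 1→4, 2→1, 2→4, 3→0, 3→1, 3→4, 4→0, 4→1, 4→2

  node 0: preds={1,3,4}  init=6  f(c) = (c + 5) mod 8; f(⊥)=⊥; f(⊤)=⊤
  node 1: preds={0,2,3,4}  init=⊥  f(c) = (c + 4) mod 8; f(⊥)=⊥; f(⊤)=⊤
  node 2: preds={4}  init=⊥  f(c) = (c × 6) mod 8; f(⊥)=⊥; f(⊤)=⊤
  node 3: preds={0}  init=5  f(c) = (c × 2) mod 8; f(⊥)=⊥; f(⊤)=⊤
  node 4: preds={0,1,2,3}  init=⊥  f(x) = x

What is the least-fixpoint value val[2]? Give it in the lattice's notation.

⊤

Worklist (10 pops):
  #1 pop 0: in=5 → ⊤ (was 6); enqueue []
  #2 pop 1: in=⊤ → ⊤ (was ⊥); enqueue [0]
  #3 pop 2: in=⊥ → ⊥ (no change)
  #4 pop 3: in=⊤ → ⊤ (was 5); enqueue [1]
  #5 pop 4: in=⊤ → ⊤ (was ⊥); enqueue [2]
  #6 pop 0: in=⊤ → ⊤ (no change)
  #7 pop 1: in=⊤ → ⊤ (no change)
  #8 pop 2: in=⊤ → ⊤ (was ⊥); enqueue [1,4]
  #9 pop 1: in=⊤ → ⊤ (no change)
  #10 pop 4: in=⊤ → ⊤ (no change)

Fixpoint:
  val[0] = ⊤
  val[1] = ⊤
  val[2] = ⊤
  val[3] = ⊤
  val[4] = ⊤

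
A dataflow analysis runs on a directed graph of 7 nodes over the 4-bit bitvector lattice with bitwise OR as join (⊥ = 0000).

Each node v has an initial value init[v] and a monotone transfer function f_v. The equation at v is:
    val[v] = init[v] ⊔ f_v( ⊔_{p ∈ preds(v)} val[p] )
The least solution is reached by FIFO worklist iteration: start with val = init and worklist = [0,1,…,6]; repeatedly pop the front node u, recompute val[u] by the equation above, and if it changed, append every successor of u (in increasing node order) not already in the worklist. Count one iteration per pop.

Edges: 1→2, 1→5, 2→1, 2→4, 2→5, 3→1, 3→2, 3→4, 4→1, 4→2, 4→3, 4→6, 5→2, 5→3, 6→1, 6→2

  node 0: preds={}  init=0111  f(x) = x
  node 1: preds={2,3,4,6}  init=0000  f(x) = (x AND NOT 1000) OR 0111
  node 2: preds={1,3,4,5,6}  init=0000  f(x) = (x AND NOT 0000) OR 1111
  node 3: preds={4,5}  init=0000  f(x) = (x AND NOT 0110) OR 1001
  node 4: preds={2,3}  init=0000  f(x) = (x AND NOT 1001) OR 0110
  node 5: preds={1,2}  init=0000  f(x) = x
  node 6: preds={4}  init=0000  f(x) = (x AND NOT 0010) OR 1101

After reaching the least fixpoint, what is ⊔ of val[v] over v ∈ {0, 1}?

Iteration log — 10 steps:
  step 1. node 0  ⊔preds=0000  new=0111  stable
  step 2. node 1  ⊔preds=0000  new=0111  old=0000  +wl: 
  step 3. node 2  ⊔preds=0111  new=1111  old=0000  +wl: 1
  step 4. node 3  ⊔preds=0000  new=1001  old=0000  +wl: 2
  step 5. node 4  ⊔preds=1111  new=0110  old=0000  +wl: 3
  step 6. node 5  ⊔preds=1111  new=1111  old=0000  +wl: 
  step 7. node 6  ⊔preds=0110  new=1101  old=0000  +wl: 
  step 8. node 1  ⊔preds=1111  new=0111  stable
  step 9. node 2  ⊔preds=1111  new=1111  stable
  step 10. node 3  ⊔preds=1111  new=1001  stable

Least fixpoint reached:
  node 0: 0111
  node 1: 0111
  node 2: 1111
  node 3: 1001
  node 4: 0110
  node 5: 1111
  node 6: 1101

0111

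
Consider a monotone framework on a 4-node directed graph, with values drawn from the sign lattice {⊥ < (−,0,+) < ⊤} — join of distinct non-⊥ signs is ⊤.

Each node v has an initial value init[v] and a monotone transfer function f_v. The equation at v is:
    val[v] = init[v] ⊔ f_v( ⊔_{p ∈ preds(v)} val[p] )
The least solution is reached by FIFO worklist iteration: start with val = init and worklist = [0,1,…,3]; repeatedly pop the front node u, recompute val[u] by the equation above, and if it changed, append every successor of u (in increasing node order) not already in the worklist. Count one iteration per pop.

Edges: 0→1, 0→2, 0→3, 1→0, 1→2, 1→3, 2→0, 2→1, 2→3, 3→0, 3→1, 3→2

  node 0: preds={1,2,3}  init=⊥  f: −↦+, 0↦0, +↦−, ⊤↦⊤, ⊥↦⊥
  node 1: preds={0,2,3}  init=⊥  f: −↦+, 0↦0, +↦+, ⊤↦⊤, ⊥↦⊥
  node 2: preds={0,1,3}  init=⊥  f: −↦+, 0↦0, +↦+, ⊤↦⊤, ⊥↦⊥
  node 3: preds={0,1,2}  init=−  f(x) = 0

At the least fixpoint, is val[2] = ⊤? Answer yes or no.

Iteration log — 8 steps:
  step 1. node 0  ⊔preds=−  new=+  old=⊥  +wl: 
  step 2. node 1  ⊔preds=⊤  new=⊤  old=⊥  +wl: 0
  step 3. node 2  ⊔preds=⊤  new=⊤  old=⊥  +wl: 1
  step 4. node 3  ⊔preds=⊤  new=⊤  old=−  +wl: 2
  step 5. node 0  ⊔preds=⊤  new=⊤  old=+  +wl: 3
  step 6. node 1  ⊔preds=⊤  new=⊤  stable
  step 7. node 2  ⊔preds=⊤  new=⊤  stable
  step 8. node 3  ⊔preds=⊤  new=⊤  stable

Least fixpoint reached:
  node 0: ⊤
  node 1: ⊤
  node 2: ⊤
  node 3: ⊤

yes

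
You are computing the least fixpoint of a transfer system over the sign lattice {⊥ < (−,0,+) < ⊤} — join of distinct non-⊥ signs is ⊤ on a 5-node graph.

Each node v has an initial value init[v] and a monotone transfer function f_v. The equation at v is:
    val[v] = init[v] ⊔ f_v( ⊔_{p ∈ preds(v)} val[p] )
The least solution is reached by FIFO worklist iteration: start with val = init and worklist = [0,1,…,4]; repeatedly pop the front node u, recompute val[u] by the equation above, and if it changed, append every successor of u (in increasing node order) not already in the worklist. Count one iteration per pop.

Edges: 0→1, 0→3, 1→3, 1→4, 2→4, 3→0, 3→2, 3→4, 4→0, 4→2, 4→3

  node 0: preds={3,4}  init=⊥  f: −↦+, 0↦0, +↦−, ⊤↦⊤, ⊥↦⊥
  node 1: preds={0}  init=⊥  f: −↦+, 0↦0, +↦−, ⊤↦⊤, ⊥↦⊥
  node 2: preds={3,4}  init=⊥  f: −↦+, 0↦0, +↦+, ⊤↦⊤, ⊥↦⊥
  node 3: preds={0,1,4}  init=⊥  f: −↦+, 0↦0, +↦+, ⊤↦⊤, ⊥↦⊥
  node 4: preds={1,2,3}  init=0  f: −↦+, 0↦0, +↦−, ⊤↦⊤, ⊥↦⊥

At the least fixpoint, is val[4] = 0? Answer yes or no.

Trace (7 dequeues):
  [1] u=0 | in 0 | out 0 | prev ⊥ | push {}
  [2] u=1 | in 0 | out 0 | prev ⊥ | push {}
  [3] u=2 | in 0 | out 0 | prev ⊥ | push {}
  [4] u=3 | in 0 | out 0 | prev ⊥ | push {0,2}
  [5] u=4 | in 0 | out 0 | ==
  [6] u=0 | in 0 | out 0 | ==
  [7] u=2 | in 0 | out 0 | ==

Converged values:
  [0] 0
  [1] 0
  [2] 0
  [3] 0
  [4] 0

yes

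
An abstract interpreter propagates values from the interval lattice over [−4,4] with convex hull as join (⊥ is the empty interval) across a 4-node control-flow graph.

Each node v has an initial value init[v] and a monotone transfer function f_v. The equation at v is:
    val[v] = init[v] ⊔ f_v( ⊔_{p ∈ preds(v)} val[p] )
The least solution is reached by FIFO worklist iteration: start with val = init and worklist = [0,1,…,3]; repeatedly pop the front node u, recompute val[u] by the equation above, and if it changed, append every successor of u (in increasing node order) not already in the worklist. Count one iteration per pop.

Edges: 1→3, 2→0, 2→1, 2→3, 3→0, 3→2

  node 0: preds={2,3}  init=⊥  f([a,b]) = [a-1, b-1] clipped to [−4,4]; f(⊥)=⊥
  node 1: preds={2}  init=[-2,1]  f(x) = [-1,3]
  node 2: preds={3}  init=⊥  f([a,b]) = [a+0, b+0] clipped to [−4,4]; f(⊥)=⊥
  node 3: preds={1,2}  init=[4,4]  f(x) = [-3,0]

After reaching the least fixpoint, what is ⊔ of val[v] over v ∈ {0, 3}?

[-4,4]

Iteration log — 10 steps:
  step 1. node 0  ⊔preds=[4,4]  new=[3,3]  old=⊥  +wl: 
  step 2. node 1  ⊔preds=⊥  new=[-2,3]  old=[-2,1]  +wl: 
  step 3. node 2  ⊔preds=[4,4]  new=[4,4]  old=⊥  +wl: 0,1
  step 4. node 3  ⊔preds=[-2,4]  new=[-3,4]  old=[4,4]  +wl: 2
  step 5. node 0  ⊔preds=[-3,4]  new=[-4,3]  old=[3,3]  +wl: 
  step 6. node 1  ⊔preds=[4,4]  new=[-2,3]  stable
  step 7. node 2  ⊔preds=[-3,4]  new=[-3,4]  old=[4,4]  +wl: 0,1,3
  step 8. node 0  ⊔preds=[-3,4]  new=[-4,3]  stable
  step 9. node 1  ⊔preds=[-3,4]  new=[-2,3]  stable
  step 10. node 3  ⊔preds=[-3,4]  new=[-3,4]  stable

Least fixpoint reached:
  node 0: [-4,3]
  node 1: [-2,3]
  node 2: [-3,4]
  node 3: [-3,4]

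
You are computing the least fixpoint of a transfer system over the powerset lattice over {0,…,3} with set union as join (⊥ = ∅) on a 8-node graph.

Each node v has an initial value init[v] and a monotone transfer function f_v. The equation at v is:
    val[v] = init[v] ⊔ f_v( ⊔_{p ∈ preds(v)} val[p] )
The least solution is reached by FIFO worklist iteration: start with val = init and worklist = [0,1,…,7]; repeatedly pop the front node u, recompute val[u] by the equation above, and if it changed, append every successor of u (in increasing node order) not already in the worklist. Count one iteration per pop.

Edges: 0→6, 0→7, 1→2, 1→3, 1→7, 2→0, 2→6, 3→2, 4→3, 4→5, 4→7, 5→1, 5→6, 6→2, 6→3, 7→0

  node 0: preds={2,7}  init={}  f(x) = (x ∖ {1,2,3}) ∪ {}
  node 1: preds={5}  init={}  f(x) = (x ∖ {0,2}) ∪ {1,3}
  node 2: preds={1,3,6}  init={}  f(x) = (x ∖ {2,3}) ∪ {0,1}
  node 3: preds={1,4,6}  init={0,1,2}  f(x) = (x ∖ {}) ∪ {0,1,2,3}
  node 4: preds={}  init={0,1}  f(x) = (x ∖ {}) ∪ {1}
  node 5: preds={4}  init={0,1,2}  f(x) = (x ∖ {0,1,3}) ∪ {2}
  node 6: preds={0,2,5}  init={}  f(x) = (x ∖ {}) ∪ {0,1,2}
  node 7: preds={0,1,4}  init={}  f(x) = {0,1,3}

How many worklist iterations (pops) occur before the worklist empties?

13

Iteration log — 13 steps:
  step 1. node 0  ⊔preds={}  new={}  stable
  step 2. node 1  ⊔preds={0,1,2}  new={1,3}  old={}  +wl: 
  step 3. node 2  ⊔preds={0,1,2,3}  new={0,1}  old={}  +wl: 0
  step 4. node 3  ⊔preds={0,1,3}  new={0,1,2,3}  old={0,1,2}  +wl: 2
  step 5. node 4  ⊔preds={}  new={0,1}  stable
  step 6. node 5  ⊔preds={0,1}  new={0,1,2}  stable
  step 7. node 6  ⊔preds={0,1,2}  new={0,1,2}  old={}  +wl: 3
  step 8. node 7  ⊔preds={0,1,3}  new={0,1,3}  old={}  +wl: 
  step 9. node 0  ⊔preds={0,1,3}  new={0}  old={}  +wl: 6,7
  step 10. node 2  ⊔preds={0,1,2,3}  new={0,1}  stable
  step 11. node 3  ⊔preds={0,1,2,3}  new={0,1,2,3}  stable
  step 12. node 6  ⊔preds={0,1,2}  new={0,1,2}  stable
  step 13. node 7  ⊔preds={0,1,3}  new={0,1,3}  stable

Least fixpoint reached:
  node 0: {0}
  node 1: {1,3}
  node 2: {0,1}
  node 3: {0,1,2,3}
  node 4: {0,1}
  node 5: {0,1,2}
  node 6: {0,1,2}
  node 7: {0,1,3}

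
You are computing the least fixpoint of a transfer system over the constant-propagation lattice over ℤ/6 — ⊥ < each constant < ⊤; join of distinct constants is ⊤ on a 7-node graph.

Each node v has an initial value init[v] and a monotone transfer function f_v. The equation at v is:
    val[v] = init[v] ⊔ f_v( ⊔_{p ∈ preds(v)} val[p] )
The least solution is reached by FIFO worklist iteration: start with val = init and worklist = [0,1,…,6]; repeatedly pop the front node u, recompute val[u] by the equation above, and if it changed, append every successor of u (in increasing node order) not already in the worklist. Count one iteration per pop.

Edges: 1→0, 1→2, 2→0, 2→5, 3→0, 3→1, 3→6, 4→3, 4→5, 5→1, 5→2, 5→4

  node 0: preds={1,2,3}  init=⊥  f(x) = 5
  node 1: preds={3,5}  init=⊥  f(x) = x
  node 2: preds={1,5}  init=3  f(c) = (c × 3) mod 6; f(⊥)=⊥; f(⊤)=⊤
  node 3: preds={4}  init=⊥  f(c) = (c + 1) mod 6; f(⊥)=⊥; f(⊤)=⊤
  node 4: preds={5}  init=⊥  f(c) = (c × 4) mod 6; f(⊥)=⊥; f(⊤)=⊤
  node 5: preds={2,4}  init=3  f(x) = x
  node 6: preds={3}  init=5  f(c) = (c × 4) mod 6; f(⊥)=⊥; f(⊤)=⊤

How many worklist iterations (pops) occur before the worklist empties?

Worklist (19 pops):
  #1 pop 0: in=3 → 5 (was ⊥); enqueue []
  #2 pop 1: in=3 → 3 (was ⊥); enqueue [0]
  #3 pop 2: in=3 → 3 (no change)
  #4 pop 3: in=⊥ → ⊥ (no change)
  #5 pop 4: in=3 → 0 (was ⊥); enqueue [3]
  #6 pop 5: in=⊤ → ⊤ (was 3); enqueue [1,2,4]
  #7 pop 6: in=⊥ → 5 (no change)
  #8 pop 0: in=3 → 5 (no change)
  #9 pop 3: in=0 → 1 (was ⊥); enqueue [0,6]
  #10 pop 1: in=⊤ → ⊤ (was 3); enqueue []
  #11 pop 2: in=⊤ → ⊤ (was 3); enqueue [5]
  #12 pop 4: in=⊤ → ⊤ (was 0); enqueue [3]
  #13 pop 0: in=⊤ → 5 (no change)
  #14 pop 6: in=1 → ⊤ (was 5); enqueue []
  #15 pop 5: in=⊤ → ⊤ (no change)
  #16 pop 3: in=⊤ → ⊤ (was 1); enqueue [0,1,6]
  #17 pop 0: in=⊤ → 5 (no change)
  #18 pop 1: in=⊤ → ⊤ (no change)
  #19 pop 6: in=⊤ → ⊤ (no change)

Fixpoint:
  val[0] = 5
  val[1] = ⊤
  val[2] = ⊤
  val[3] = ⊤
  val[4] = ⊤
  val[5] = ⊤
  val[6] = ⊤

19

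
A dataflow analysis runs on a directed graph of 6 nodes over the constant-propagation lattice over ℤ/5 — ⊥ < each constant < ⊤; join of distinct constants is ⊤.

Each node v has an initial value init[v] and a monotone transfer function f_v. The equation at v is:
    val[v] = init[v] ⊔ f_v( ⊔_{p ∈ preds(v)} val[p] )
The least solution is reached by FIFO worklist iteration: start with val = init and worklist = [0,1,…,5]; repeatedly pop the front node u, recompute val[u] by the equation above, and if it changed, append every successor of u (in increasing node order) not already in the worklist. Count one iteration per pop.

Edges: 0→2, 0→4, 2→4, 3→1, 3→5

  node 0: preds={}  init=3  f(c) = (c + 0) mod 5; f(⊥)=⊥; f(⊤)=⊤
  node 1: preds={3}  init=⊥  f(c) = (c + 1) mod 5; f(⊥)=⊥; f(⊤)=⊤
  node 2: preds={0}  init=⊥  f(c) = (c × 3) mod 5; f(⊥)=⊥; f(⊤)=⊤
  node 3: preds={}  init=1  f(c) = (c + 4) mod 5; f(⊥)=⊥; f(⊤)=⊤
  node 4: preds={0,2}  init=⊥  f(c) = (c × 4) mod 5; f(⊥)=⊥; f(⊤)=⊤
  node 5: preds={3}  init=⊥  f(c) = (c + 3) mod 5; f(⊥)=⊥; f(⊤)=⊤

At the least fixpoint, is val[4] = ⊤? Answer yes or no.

Iteration log — 6 steps:
  step 1. node 0  ⊔preds=⊥  new=3  stable
  step 2. node 1  ⊔preds=1  new=2  old=⊥  +wl: 
  step 3. node 2  ⊔preds=3  new=4  old=⊥  +wl: 
  step 4. node 3  ⊔preds=⊥  new=1  stable
  step 5. node 4  ⊔preds=⊤  new=⊤  old=⊥  +wl: 
  step 6. node 5  ⊔preds=1  new=4  old=⊥  +wl: 

Least fixpoint reached:
  node 0: 3
  node 1: 2
  node 2: 4
  node 3: 1
  node 4: ⊤
  node 5: 4

yes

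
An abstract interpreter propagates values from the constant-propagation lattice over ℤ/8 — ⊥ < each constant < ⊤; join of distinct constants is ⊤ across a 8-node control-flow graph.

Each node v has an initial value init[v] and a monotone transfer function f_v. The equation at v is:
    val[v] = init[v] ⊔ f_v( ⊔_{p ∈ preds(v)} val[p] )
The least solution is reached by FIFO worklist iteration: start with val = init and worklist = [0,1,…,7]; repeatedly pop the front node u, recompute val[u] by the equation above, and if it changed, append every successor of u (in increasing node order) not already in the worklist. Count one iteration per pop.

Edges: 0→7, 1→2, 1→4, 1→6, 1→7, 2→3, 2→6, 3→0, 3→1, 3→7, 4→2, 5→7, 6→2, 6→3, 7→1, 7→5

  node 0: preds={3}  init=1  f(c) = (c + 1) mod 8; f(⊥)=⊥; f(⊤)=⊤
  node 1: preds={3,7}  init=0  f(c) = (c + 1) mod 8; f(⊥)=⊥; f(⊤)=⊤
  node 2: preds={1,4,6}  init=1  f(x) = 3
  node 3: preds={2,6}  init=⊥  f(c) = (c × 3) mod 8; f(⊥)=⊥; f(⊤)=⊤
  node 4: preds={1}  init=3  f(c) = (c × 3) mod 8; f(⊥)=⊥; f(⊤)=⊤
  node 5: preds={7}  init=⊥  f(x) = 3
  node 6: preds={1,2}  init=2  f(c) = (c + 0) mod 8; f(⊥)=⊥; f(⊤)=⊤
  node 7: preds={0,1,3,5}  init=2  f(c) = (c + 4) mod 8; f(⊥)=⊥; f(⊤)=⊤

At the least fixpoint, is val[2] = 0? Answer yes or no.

Worklist (14 pops):
  #1 pop 0: in=⊥ → 1 (no change)
  #2 pop 1: in=2 → ⊤ (was 0); enqueue []
  #3 pop 2: in=⊤ → ⊤ (was 1); enqueue []
  #4 pop 3: in=⊤ → ⊤ (was ⊥); enqueue [0,1]
  #5 pop 4: in=⊤ → ⊤ (was 3); enqueue [2]
  #6 pop 5: in=2 → 3 (was ⊥); enqueue []
  #7 pop 6: in=⊤ → ⊤ (was 2); enqueue [3]
  #8 pop 7: in=⊤ → ⊤ (was 2); enqueue [5]
  #9 pop 0: in=⊤ → ⊤ (was 1); enqueue [7]
  #10 pop 1: in=⊤ → ⊤ (no change)
  #11 pop 2: in=⊤ → ⊤ (no change)
  #12 pop 3: in=⊤ → ⊤ (no change)
  #13 pop 5: in=⊤ → 3 (no change)
  #14 pop 7: in=⊤ → ⊤ (no change)

Fixpoint:
  val[0] = ⊤
  val[1] = ⊤
  val[2] = ⊤
  val[3] = ⊤
  val[4] = ⊤
  val[5] = 3
  val[6] = ⊤
  val[7] = ⊤

no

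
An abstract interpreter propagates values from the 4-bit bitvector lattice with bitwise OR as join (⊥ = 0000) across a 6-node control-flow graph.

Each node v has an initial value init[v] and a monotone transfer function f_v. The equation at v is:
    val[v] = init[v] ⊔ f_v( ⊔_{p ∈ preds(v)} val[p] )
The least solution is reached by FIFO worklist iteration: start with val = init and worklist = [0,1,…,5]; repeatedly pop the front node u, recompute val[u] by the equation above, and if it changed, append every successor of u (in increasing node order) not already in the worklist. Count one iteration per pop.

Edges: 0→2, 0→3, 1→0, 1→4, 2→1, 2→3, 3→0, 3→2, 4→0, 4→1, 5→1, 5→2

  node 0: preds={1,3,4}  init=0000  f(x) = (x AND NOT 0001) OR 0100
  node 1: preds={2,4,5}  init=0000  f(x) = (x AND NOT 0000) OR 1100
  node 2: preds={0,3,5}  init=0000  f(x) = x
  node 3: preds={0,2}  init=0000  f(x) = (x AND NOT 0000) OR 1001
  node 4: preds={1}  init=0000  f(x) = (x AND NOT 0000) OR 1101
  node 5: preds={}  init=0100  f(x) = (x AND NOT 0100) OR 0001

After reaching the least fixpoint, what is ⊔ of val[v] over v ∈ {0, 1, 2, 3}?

Iteration log — 13 steps:
  step 1. node 0  ⊔preds=0000  new=0100  old=0000  +wl: 
  step 2. node 1  ⊔preds=0100  new=1100  old=0000  +wl: 0
  step 3. node 2  ⊔preds=0100  new=0100  old=0000  +wl: 1
  step 4. node 3  ⊔preds=0100  new=1101  old=0000  +wl: 2
  step 5. node 4  ⊔preds=1100  new=1101  old=0000  +wl: 
  step 6. node 5  ⊔preds=0000  new=0101  old=0100  +wl: 
  step 7. node 0  ⊔preds=1101  new=1100  old=0100  +wl: 3
  step 8. node 1  ⊔preds=1101  new=1101  old=1100  +wl: 0,4
  step 9. node 2  ⊔preds=1101  new=1101  old=0100  +wl: 1
  step 10. node 3  ⊔preds=1101  new=1101  stable
  step 11. node 0  ⊔preds=1101  new=1100  stable
  step 12. node 4  ⊔preds=1101  new=1101  stable
  step 13. node 1  ⊔preds=1101  new=1101  stable

Least fixpoint reached:
  node 0: 1100
  node 1: 1101
  node 2: 1101
  node 3: 1101
  node 4: 1101
  node 5: 0101

1101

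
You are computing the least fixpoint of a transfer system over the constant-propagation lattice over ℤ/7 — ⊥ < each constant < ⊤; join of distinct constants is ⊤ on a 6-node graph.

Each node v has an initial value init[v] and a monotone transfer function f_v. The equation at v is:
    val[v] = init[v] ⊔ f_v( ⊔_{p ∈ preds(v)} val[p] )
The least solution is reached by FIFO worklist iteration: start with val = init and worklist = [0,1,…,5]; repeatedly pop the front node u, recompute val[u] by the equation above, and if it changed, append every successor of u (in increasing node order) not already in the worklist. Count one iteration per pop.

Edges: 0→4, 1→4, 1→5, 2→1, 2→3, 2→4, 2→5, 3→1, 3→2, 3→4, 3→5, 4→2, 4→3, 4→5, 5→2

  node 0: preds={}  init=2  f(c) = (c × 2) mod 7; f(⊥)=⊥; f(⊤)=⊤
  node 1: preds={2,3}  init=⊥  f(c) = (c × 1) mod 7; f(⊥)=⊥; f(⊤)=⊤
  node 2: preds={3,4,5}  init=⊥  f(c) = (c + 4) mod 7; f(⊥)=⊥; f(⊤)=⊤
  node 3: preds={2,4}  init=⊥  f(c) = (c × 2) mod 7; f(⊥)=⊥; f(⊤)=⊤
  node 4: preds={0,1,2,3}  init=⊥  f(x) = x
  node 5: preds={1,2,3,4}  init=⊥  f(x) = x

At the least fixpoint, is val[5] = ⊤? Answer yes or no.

yes

Iteration log — 16 steps:
  step 1. node 0  ⊔preds=⊥  new=2  stable
  step 2. node 1  ⊔preds=⊥  new=⊥  stable
  step 3. node 2  ⊔preds=⊥  new=⊥  stable
  step 4. node 3  ⊔preds=⊥  new=⊥  stable
  step 5. node 4  ⊔preds=2  new=2  old=⊥  +wl: 2,3
  step 6. node 5  ⊔preds=2  new=2  old=⊥  +wl: 
  step 7. node 2  ⊔preds=2  new=6  old=⊥  +wl: 1,4,5
  step 8. node 3  ⊔preds=⊤  new=⊤  old=⊥  +wl: 2
  step 9. node 1  ⊔preds=⊤  new=⊤  old=⊥  +wl: 
  step 10. node 4  ⊔preds=⊤  new=⊤  old=2  +wl: 3
  step 11. node 5  ⊔preds=⊤  new=⊤  old=2  +wl: 
  step 12. node 2  ⊔preds=⊤  new=⊤  old=6  +wl: 1,4,5
  step 13. node 3  ⊔preds=⊤  new=⊤  stable
  step 14. node 1  ⊔preds=⊤  new=⊤  stable
  step 15. node 4  ⊔preds=⊤  new=⊤  stable
  step 16. node 5  ⊔preds=⊤  new=⊤  stable

Least fixpoint reached:
  node 0: 2
  node 1: ⊤
  node 2: ⊤
  node 3: ⊤
  node 4: ⊤
  node 5: ⊤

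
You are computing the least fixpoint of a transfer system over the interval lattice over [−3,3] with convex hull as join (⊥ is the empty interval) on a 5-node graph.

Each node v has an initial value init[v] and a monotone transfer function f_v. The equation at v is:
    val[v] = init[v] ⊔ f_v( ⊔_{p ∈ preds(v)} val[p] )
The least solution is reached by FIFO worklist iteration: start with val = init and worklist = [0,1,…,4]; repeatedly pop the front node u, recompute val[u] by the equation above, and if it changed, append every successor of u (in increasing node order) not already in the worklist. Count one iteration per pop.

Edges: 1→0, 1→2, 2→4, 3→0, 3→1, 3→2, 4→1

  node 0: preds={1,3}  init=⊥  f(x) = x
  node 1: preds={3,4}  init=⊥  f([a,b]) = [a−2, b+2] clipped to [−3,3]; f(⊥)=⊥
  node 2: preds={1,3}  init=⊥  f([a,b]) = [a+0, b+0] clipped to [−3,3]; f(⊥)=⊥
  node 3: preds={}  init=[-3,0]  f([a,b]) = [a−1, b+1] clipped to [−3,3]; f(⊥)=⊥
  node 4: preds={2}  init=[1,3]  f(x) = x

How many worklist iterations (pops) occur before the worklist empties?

7

Iteration log — 7 steps:
  step 1. node 0  ⊔preds=[-3,0]  new=[-3,0]  old=⊥  +wl: 
  step 2. node 1  ⊔preds=[-3,3]  new=[-3,3]  old=⊥  +wl: 0
  step 3. node 2  ⊔preds=[-3,3]  new=[-3,3]  old=⊥  +wl: 
  step 4. node 3  ⊔preds=⊥  new=[-3,0]  stable
  step 5. node 4  ⊔preds=[-3,3]  new=[-3,3]  old=[1,3]  +wl: 1
  step 6. node 0  ⊔preds=[-3,3]  new=[-3,3]  old=[-3,0]  +wl: 
  step 7. node 1  ⊔preds=[-3,3]  new=[-3,3]  stable

Least fixpoint reached:
  node 0: [-3,3]
  node 1: [-3,3]
  node 2: [-3,3]
  node 3: [-3,0]
  node 4: [-3,3]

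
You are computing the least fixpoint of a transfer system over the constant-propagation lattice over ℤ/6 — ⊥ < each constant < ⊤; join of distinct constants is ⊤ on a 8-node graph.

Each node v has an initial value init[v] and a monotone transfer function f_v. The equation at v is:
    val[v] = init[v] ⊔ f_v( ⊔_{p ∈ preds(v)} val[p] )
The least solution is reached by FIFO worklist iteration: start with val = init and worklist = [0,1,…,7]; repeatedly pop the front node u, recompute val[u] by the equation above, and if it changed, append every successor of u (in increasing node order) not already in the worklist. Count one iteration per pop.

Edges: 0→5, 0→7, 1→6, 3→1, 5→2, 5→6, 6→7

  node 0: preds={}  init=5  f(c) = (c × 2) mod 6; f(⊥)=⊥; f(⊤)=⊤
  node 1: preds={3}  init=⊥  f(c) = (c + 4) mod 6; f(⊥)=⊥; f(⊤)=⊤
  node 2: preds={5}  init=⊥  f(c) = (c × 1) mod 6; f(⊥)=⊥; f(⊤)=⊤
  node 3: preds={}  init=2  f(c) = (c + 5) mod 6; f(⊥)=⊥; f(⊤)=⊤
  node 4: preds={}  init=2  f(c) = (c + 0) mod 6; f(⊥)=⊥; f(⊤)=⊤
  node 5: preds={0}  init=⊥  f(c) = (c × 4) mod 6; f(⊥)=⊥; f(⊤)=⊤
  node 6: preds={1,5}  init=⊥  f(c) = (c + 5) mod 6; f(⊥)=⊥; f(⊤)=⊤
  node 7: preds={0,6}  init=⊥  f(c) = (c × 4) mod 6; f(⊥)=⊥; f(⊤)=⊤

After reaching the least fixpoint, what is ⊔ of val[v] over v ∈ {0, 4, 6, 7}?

⊤

Trace (9 dequeues):
  [1] u=0 | in ⊥ | out 5 | ==
  [2] u=1 | in 2 | out 0 | prev ⊥ | push {}
  [3] u=2 | in ⊥ | out ⊥ | ==
  [4] u=3 | in ⊥ | out 2 | ==
  [5] u=4 | in ⊥ | out 2 | ==
  [6] u=5 | in 5 | out 2 | prev ⊥ | push {2}
  [7] u=6 | in ⊤ | out ⊤ | prev ⊥ | push {}
  [8] u=7 | in ⊤ | out ⊤ | prev ⊥ | push {}
  [9] u=2 | in 2 | out 2 | prev ⊥ | push {}

Converged values:
  [0] 5
  [1] 0
  [2] 2
  [3] 2
  [4] 2
  [5] 2
  [6] ⊤
  [7] ⊤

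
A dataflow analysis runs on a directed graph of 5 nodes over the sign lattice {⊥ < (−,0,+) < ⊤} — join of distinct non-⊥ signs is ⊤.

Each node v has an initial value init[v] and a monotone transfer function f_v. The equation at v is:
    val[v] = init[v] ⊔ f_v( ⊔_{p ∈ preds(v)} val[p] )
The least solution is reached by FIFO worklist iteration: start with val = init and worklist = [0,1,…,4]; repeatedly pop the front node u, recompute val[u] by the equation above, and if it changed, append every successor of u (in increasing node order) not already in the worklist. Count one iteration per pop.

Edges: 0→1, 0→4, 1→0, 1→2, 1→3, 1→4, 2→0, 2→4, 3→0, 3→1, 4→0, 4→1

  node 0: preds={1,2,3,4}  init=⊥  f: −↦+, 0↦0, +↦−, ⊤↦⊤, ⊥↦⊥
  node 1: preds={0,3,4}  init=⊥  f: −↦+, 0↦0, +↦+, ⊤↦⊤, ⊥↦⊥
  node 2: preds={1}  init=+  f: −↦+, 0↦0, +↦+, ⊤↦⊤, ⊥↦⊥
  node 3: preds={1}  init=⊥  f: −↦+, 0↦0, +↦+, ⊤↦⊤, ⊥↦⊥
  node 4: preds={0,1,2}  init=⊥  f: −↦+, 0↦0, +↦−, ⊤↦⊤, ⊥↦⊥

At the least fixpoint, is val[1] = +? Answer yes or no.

Worklist (14 pops):
  #1 pop 0: in=+ → − (was ⊥); enqueue []
  #2 pop 1: in=− → + (was ⊥); enqueue [0]
  #3 pop 2: in=+ → + (no change)
  #4 pop 3: in=+ → + (was ⊥); enqueue [1]
  #5 pop 4: in=⊤ → ⊤ (was ⊥); enqueue []
  #6 pop 0: in=⊤ → ⊤ (was −); enqueue [4]
  #7 pop 1: in=⊤ → ⊤ (was +); enqueue [0,2,3]
  #8 pop 4: in=⊤ → ⊤ (no change)
  #9 pop 0: in=⊤ → ⊤ (no change)
  #10 pop 2: in=⊤ → ⊤ (was +); enqueue [0,4]
  #11 pop 3: in=⊤ → ⊤ (was +); enqueue [1]
  #12 pop 0: in=⊤ → ⊤ (no change)
  #13 pop 4: in=⊤ → ⊤ (no change)
  #14 pop 1: in=⊤ → ⊤ (no change)

Fixpoint:
  val[0] = ⊤
  val[1] = ⊤
  val[2] = ⊤
  val[3] = ⊤
  val[4] = ⊤

no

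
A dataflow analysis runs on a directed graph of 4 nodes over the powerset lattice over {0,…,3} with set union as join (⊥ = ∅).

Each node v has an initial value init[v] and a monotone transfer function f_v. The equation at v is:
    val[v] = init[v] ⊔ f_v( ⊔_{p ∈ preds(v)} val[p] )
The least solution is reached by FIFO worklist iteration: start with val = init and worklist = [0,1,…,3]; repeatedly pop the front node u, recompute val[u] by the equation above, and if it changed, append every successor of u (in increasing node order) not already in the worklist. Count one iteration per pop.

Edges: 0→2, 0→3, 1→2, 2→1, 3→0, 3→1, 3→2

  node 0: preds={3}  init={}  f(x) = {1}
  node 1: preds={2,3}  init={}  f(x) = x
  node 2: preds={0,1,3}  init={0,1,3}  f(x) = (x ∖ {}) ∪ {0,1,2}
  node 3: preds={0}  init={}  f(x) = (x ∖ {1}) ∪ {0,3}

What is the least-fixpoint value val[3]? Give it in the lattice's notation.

Trace (7 dequeues):
  [1] u=0 | in {} | out {1} | prev {} | push {}
  [2] u=1 | in {0,1,3} | out {0,1,3} | prev {} | push {}
  [3] u=2 | in {0,1,3} | out {0,1,2,3} | prev {0,1,3} | push {1}
  [4] u=3 | in {1} | out {0,3} | prev {} | push {0,2}
  [5] u=1 | in {0,1,2,3} | out {0,1,2,3} | prev {0,1,3} | push {}
  [6] u=0 | in {0,3} | out {1} | ==
  [7] u=2 | in {0,1,2,3} | out {0,1,2,3} | ==

Converged values:
  [0] {1}
  [1] {0,1,2,3}
  [2] {0,1,2,3}
  [3] {0,3}

{0,3}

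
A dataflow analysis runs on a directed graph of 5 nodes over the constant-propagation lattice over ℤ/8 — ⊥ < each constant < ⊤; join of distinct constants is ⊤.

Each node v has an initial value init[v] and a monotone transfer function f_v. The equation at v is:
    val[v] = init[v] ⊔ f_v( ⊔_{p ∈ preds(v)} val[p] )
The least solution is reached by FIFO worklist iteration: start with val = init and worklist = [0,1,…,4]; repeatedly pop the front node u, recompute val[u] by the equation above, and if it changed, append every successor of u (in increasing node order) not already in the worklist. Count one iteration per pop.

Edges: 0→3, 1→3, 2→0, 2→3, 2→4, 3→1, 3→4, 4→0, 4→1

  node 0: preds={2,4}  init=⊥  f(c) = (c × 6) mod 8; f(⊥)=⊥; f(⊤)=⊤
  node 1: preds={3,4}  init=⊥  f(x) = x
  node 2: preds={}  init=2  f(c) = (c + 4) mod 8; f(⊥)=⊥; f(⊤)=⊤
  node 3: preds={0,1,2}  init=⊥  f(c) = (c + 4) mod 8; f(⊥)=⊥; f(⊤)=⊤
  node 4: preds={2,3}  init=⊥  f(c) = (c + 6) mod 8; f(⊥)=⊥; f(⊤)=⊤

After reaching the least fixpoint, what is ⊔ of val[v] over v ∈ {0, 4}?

Trace (8 dequeues):
  [1] u=0 | in 2 | out 4 | prev ⊥ | push {}
  [2] u=1 | in ⊥ | out ⊥ | ==
  [3] u=2 | in ⊥ | out 2 | ==
  [4] u=3 | in ⊤ | out ⊤ | prev ⊥ | push {1}
  [5] u=4 | in ⊤ | out ⊤ | prev ⊥ | push {0}
  [6] u=1 | in ⊤ | out ⊤ | prev ⊥ | push {3}
  [7] u=0 | in ⊤ | out ⊤ | prev 4 | push {}
  [8] u=3 | in ⊤ | out ⊤ | ==

Converged values:
  [0] ⊤
  [1] ⊤
  [2] 2
  [3] ⊤
  [4] ⊤

⊤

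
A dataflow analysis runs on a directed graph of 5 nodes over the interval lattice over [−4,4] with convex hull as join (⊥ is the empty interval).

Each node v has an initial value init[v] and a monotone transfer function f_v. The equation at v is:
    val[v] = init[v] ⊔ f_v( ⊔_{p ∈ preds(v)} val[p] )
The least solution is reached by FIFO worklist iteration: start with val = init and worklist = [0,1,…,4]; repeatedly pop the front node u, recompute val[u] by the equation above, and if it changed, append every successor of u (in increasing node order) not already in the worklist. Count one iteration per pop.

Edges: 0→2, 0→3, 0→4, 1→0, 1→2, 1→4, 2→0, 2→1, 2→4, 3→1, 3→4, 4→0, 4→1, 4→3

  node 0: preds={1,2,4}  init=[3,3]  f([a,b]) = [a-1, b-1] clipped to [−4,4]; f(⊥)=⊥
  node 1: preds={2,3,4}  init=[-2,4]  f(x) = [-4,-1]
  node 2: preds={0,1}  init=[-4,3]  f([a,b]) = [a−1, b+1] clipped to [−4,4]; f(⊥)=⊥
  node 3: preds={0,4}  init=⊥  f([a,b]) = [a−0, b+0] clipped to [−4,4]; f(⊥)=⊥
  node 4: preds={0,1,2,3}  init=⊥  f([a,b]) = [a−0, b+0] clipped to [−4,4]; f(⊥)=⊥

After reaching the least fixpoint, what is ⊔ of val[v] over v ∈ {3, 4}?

Trace (10 dequeues):
  [1] u=0 | in [-4,4] | out [-4,3] | prev [3,3] | push {}
  [2] u=1 | in [-4,3] | out [-4,4] | prev [-2,4] | push {0}
  [3] u=2 | in [-4,4] | out [-4,4] | prev [-4,3] | push {1}
  [4] u=3 | in [-4,3] | out [-4,3] | prev ⊥ | push {}
  [5] u=4 | in [-4,4] | out [-4,4] | prev ⊥ | push {3}
  [6] u=0 | in [-4,4] | out [-4,3] | ==
  [7] u=1 | in [-4,4] | out [-4,4] | ==
  [8] u=3 | in [-4,4] | out [-4,4] | prev [-4,3] | push {1,4}
  [9] u=1 | in [-4,4] | out [-4,4] | ==
  [10] u=4 | in [-4,4] | out [-4,4] | ==

Converged values:
  [0] [-4,3]
  [1] [-4,4]
  [2] [-4,4]
  [3] [-4,4]
  [4] [-4,4]

[-4,4]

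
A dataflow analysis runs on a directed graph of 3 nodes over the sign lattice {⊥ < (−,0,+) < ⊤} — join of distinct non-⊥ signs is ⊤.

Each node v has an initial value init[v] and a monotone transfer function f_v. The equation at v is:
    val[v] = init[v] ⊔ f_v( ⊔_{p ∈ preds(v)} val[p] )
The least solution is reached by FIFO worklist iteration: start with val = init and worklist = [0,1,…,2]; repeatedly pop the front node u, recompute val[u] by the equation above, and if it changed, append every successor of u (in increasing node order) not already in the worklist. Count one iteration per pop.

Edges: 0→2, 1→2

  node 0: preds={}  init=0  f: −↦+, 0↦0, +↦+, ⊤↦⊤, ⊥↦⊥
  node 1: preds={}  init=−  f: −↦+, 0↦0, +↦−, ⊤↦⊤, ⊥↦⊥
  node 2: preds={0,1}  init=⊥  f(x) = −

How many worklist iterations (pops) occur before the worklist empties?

Trace (3 dequeues):
  [1] u=0 | in ⊥ | out 0 | ==
  [2] u=1 | in ⊥ | out − | ==
  [3] u=2 | in ⊤ | out − | prev ⊥ | push {}

Converged values:
  [0] 0
  [1] −
  [2] −

3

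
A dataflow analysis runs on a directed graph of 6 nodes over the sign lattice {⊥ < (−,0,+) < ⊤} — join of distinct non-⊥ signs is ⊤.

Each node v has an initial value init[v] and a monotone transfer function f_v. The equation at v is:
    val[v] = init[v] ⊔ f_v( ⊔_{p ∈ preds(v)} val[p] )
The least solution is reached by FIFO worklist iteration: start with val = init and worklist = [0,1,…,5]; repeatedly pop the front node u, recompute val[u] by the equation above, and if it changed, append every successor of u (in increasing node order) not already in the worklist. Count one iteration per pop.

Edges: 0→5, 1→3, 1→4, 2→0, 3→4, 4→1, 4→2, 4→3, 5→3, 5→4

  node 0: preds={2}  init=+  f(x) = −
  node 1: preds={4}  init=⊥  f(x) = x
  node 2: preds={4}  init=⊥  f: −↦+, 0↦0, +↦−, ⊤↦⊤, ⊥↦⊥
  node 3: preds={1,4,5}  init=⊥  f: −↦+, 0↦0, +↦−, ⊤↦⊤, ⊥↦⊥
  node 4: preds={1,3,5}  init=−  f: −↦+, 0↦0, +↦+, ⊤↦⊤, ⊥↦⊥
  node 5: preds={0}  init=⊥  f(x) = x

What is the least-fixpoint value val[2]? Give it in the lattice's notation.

⊤

Iteration log — 12 steps:
  step 1. node 0  ⊔preds=⊥  new=⊤  old=+  +wl: 
  step 2. node 1  ⊔preds=−  new=−  old=⊥  +wl: 
  step 3. node 2  ⊔preds=−  new=+  old=⊥  +wl: 0
  step 4. node 3  ⊔preds=−  new=+  old=⊥  +wl: 
  step 5. node 4  ⊔preds=⊤  new=⊤  old=−  +wl: 1,2,3
  step 6. node 5  ⊔preds=⊤  new=⊤  old=⊥  +wl: 4
  step 7. node 0  ⊔preds=+  new=⊤  stable
  step 8. node 1  ⊔preds=⊤  new=⊤  old=−  +wl: 
  step 9. node 2  ⊔preds=⊤  new=⊤  old=+  +wl: 0
  step 10. node 3  ⊔preds=⊤  new=⊤  old=+  +wl: 
  step 11. node 4  ⊔preds=⊤  new=⊤  stable
  step 12. node 0  ⊔preds=⊤  new=⊤  stable

Least fixpoint reached:
  node 0: ⊤
  node 1: ⊤
  node 2: ⊤
  node 3: ⊤
  node 4: ⊤
  node 5: ⊤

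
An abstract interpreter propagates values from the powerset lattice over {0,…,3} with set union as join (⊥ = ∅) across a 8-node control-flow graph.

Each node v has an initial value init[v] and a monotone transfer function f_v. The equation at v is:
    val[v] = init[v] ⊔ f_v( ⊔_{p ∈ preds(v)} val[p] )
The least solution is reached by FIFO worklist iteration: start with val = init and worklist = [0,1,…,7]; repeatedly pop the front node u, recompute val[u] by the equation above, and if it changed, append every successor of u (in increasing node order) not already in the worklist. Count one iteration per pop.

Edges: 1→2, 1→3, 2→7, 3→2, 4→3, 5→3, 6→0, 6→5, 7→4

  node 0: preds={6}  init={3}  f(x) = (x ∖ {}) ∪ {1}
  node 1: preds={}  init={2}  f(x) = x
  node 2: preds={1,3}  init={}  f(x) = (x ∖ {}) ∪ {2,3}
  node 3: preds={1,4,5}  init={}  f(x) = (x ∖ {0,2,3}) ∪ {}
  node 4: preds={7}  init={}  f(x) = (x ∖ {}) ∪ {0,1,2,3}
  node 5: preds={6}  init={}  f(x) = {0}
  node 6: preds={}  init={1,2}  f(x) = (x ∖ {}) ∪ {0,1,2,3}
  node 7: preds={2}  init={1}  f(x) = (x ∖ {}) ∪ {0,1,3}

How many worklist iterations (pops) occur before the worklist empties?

Trace (14 dequeues):
  [1] u=0 | in {1,2} | out {1,2,3} | prev {3} | push {}
  [2] u=1 | in {} | out {2} | ==
  [3] u=2 | in {2} | out {2,3} | prev {} | push {}
  [4] u=3 | in {2} | out {} | ==
  [5] u=4 | in {1} | out {0,1,2,3} | prev {} | push {3}
  [6] u=5 | in {1,2} | out {0} | prev {} | push {}
  [7] u=6 | in {} | out {0,1,2,3} | prev {1,2} | push {0,5}
  [8] u=7 | in {2,3} | out {0,1,2,3} | prev {1} | push {4}
  [9] u=3 | in {0,1,2,3} | out {1} | prev {} | push {2}
  [10] u=0 | in {0,1,2,3} | out {0,1,2,3} | prev {1,2,3} | push {}
  [11] u=5 | in {0,1,2,3} | out {0} | ==
  [12] u=4 | in {0,1,2,3} | out {0,1,2,3} | ==
  [13] u=2 | in {1,2} | out {1,2,3} | prev {2,3} | push {7}
  [14] u=7 | in {1,2,3} | out {0,1,2,3} | ==

Converged values:
  [0] {0,1,2,3}
  [1] {2}
  [2] {1,2,3}
  [3] {1}
  [4] {0,1,2,3}
  [5] {0}
  [6] {0,1,2,3}
  [7] {0,1,2,3}

14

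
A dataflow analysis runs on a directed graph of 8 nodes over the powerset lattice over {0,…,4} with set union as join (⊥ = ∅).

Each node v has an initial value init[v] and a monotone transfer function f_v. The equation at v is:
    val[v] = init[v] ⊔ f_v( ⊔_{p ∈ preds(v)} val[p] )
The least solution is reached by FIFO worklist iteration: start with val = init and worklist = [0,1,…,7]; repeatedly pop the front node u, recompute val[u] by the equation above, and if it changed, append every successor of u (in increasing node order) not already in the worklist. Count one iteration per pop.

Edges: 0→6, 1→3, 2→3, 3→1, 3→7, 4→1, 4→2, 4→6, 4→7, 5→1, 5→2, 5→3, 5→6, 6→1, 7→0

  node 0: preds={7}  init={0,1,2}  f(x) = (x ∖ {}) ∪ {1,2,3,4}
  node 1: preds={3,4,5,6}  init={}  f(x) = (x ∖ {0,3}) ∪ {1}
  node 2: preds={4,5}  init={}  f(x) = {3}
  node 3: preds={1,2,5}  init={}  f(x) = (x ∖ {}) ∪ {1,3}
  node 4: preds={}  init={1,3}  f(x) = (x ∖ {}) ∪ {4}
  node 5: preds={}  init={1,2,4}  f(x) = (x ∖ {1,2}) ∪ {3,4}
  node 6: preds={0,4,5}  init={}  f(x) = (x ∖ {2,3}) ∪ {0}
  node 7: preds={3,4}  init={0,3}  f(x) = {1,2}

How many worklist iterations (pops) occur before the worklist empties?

12

Worklist (12 pops):
  #1 pop 0: in={0,3} → {0,1,2,3,4} (was {0,1,2}); enqueue []
  #2 pop 1: in={1,2,3,4} → {1,2,4} (was {}); enqueue []
  #3 pop 2: in={1,2,3,4} → {3} (was {}); enqueue []
  #4 pop 3: in={1,2,3,4} → {1,2,3,4} (was {}); enqueue [1]
  #5 pop 4: in={} → {1,3,4} (was {1,3}); enqueue [2]
  #6 pop 5: in={} → {1,2,3,4} (was {1,2,4}); enqueue [3]
  #7 pop 6: in={0,1,2,3,4} → {0,1,4} (was {}); enqueue []
  #8 pop 7: in={1,2,3,4} → {0,1,2,3} (was {0,3}); enqueue [0]
  #9 pop 1: in={0,1,2,3,4} → {1,2,4} (no change)
  #10 pop 2: in={1,2,3,4} → {3} (no change)
  #11 pop 3: in={1,2,3,4} → {1,2,3,4} (no change)
  #12 pop 0: in={0,1,2,3} → {0,1,2,3,4} (no change)

Fixpoint:
  val[0] = {0,1,2,3,4}
  val[1] = {1,2,4}
  val[2] = {3}
  val[3] = {1,2,3,4}
  val[4] = {1,3,4}
  val[5] = {1,2,3,4}
  val[6] = {0,1,4}
  val[7] = {0,1,2,3}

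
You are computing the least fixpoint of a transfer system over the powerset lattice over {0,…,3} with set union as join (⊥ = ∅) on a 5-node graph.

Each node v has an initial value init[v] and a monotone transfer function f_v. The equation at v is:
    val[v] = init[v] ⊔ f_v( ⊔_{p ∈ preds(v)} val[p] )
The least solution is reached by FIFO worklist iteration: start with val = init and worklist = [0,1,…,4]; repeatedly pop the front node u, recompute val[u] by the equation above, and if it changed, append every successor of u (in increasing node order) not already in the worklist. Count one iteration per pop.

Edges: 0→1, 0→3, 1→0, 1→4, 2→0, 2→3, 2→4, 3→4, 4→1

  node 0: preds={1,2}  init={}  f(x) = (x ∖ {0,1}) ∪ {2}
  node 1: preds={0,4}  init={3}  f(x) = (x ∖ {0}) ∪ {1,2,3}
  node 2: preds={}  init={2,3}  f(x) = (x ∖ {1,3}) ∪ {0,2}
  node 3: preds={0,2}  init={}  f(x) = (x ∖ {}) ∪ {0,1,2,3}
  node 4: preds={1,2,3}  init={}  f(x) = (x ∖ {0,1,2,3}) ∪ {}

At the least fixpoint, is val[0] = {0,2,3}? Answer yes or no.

Worklist (6 pops):
  #1 pop 0: in={2,3} → {2,3} (was {}); enqueue []
  #2 pop 1: in={2,3} → {1,2,3} (was {3}); enqueue [0]
  #3 pop 2: in={} → {0,2,3} (was {2,3}); enqueue []
  #4 pop 3: in={0,2,3} → {0,1,2,3} (was {}); enqueue []
  #5 pop 4: in={0,1,2,3} → {} (no change)
  #6 pop 0: in={0,1,2,3} → {2,3} (no change)

Fixpoint:
  val[0] = {2,3}
  val[1] = {1,2,3}
  val[2] = {0,2,3}
  val[3] = {0,1,2,3}
  val[4] = {}

no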